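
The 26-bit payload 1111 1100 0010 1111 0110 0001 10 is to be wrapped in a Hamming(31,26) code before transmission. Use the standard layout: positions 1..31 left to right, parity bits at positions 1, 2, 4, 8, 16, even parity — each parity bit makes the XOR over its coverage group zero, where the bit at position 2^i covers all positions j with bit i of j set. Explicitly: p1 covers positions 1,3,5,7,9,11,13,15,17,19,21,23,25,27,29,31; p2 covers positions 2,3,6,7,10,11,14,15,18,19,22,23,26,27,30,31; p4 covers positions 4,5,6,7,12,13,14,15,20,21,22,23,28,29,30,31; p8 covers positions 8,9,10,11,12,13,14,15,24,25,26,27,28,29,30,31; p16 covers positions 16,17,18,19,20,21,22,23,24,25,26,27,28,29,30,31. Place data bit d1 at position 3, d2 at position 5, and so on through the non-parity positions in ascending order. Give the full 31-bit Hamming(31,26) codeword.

1111111011000010011110110000110

Place data bits at non-power-of-two positions: b3=1, b5=1, b6=1, b7=1, b9=1, b10=1, b11=0, b12=0, b13=0, b14=0, b15=1, b17=0, b18=1, b19=1, b20=1, b21=1, b22=0, b23=1, b24=1, b25=0, b26=0, b27=0, b28=0, b29=1, b30=1, b31=0.
p1 = XOR of data positions {3,5,7,9,11,13,15,17,19,21,23,25,27,29,31} = 1⊕1⊕1⊕1⊕0⊕0⊕1⊕0⊕1⊕1⊕1⊕0⊕0⊕1⊕0 = 1
p2 = XOR of data positions {3,6,7,10,11,14,15,18,19,22,23,26,27,30,31} = 1⊕1⊕1⊕1⊕0⊕0⊕1⊕1⊕1⊕0⊕1⊕0⊕0⊕1⊕0 = 1
p4 = XOR of data positions {5,6,7,12,13,14,15,20,21,22,23,28,29,30,31} = 1⊕1⊕1⊕0⊕0⊕0⊕1⊕1⊕1⊕0⊕1⊕0⊕1⊕1⊕0 = 1
p8 = XOR of data positions {9,10,11,12,13,14,15,24,25,26,27,28,29,30,31} = 1⊕1⊕0⊕0⊕0⊕0⊕1⊕1⊕0⊕0⊕0⊕0⊕1⊕1⊕0 = 0
p16 = XOR of data positions {17,18,19,20,21,22,23,24,25,26,27,28,29,30,31} = 0⊕1⊕1⊕1⊕1⊕0⊕1⊕1⊕0⊕0⊕0⊕0⊕1⊕1⊕0 = 0
Codeword b1..b31 = 1111111011000010011110110000110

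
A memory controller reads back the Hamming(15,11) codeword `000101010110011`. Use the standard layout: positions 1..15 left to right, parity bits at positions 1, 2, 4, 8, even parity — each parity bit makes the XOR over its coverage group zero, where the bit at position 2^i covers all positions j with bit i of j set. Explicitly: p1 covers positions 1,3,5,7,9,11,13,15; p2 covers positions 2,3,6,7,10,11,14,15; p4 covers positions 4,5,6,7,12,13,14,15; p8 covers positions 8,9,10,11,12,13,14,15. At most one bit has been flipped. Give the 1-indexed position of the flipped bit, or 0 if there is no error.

s1: b1⊕b3⊕b5⊕b7⊕b9⊕b11⊕b13⊕b15 = 0⊕0⊕0⊕0⊕0⊕1⊕0⊕1 = 0
s2: b2⊕b3⊕b6⊕b7⊕b10⊕b11⊕b14⊕b15 = 0⊕0⊕1⊕0⊕1⊕1⊕1⊕1 = 1
s4: b4⊕b5⊕b6⊕b7⊕b12⊕b13⊕b14⊕b15 = 1⊕0⊕1⊕0⊕0⊕0⊕1⊕1 = 0
s8: b8⊕b9⊕b10⊕b11⊕b12⊕b13⊕b14⊕b15 = 1⊕0⊕1⊕1⊕0⊕0⊕1⊕1 = 1
Syndrome (s8...s1) = 1010 → position 10.

10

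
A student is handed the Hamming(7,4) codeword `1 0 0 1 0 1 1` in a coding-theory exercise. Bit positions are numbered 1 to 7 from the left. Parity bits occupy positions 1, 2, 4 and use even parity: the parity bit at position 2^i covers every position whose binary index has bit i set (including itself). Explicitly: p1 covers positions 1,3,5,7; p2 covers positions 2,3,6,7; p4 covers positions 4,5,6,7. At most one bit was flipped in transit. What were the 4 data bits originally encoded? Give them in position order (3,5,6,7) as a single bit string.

0011

s1: b1⊕b3⊕b5⊕b7 = 1⊕0⊕0⊕1 = 0
s2: b2⊕b3⊕b6⊕b7 = 0⊕0⊕1⊕1 = 0
s4: b4⊕b5⊕b6⊕b7 = 1⊕0⊕1⊕1 = 1
Syndrome (s4...s1) = 100 → position 4.
Flip bit 4: corrected codeword = 1000011
Data bits at positions 3,5,6,7: 0011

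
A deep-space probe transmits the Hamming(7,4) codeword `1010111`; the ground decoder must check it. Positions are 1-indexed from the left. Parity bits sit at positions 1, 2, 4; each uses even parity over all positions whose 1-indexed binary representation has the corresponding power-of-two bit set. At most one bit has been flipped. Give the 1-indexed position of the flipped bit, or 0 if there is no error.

6

s1: b1⊕b3⊕b5⊕b7 = 1⊕1⊕1⊕1 = 0
s2: b2⊕b3⊕b6⊕b7 = 0⊕1⊕1⊕1 = 1
s4: b4⊕b5⊕b6⊕b7 = 0⊕1⊕1⊕1 = 1
Syndrome (s4...s1) = 110 → position 6.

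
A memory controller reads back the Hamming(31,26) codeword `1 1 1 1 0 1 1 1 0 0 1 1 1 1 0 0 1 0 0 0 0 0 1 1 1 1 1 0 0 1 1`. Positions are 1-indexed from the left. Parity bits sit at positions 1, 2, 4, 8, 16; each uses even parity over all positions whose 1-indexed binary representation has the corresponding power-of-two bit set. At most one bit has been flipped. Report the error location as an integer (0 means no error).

s1: b1⊕b3⊕b5⊕b7⊕b9⊕b11⊕b13⊕b15⊕b17⊕b19⊕b21⊕b23⊕b25⊕b27⊕b29⊕b31 = 1⊕1⊕0⊕1⊕0⊕1⊕1⊕0⊕1⊕0⊕0⊕1⊕1⊕1⊕0⊕1 = 0
s2: b2⊕b3⊕b6⊕b7⊕b10⊕b11⊕b14⊕b15⊕b18⊕b19⊕b22⊕b23⊕b26⊕b27⊕b30⊕b31 = 1⊕1⊕1⊕1⊕0⊕1⊕1⊕0⊕0⊕0⊕0⊕1⊕1⊕1⊕1⊕1 = 1
s4: b4⊕b5⊕b6⊕b7⊕b12⊕b13⊕b14⊕b15⊕b20⊕b21⊕b22⊕b23⊕b28⊕b29⊕b30⊕b31 = 1⊕0⊕1⊕1⊕1⊕1⊕1⊕0⊕0⊕0⊕0⊕1⊕0⊕0⊕1⊕1 = 1
s8: b8⊕b9⊕b10⊕b11⊕b12⊕b13⊕b14⊕b15⊕b24⊕b25⊕b26⊕b27⊕b28⊕b29⊕b30⊕b31 = 1⊕0⊕0⊕1⊕1⊕1⊕1⊕0⊕1⊕1⊕1⊕1⊕0⊕0⊕1⊕1 = 1
s16: b16⊕b17⊕b18⊕b19⊕b20⊕b21⊕b22⊕b23⊕b24⊕b25⊕b26⊕b27⊕b28⊕b29⊕b30⊕b31 = 0⊕1⊕0⊕0⊕0⊕0⊕0⊕1⊕1⊕1⊕1⊕1⊕0⊕0⊕1⊕1 = 0
Syndrome (s16...s1) = 01110 → position 14.

14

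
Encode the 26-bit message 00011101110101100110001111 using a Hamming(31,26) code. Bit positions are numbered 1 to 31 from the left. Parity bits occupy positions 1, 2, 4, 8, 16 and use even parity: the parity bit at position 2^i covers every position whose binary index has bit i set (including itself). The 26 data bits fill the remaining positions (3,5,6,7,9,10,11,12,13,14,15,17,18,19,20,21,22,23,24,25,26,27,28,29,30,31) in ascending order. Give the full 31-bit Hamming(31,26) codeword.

0100001011011101101100110001111

Place data bits at non-power-of-two positions: b3=0, b5=0, b6=0, b7=1, b9=1, b10=1, b11=0, b12=1, b13=1, b14=1, b15=0, b17=1, b18=0, b19=1, b20=1, b21=0, b22=0, b23=1, b24=1, b25=0, b26=0, b27=0, b28=1, b29=1, b30=1, b31=1.
p1 = XOR of data positions {3,5,7,9,11,13,15,17,19,21,23,25,27,29,31} = 0⊕0⊕1⊕1⊕0⊕1⊕0⊕1⊕1⊕0⊕1⊕0⊕0⊕1⊕1 = 0
p2 = XOR of data positions {3,6,7,10,11,14,15,18,19,22,23,26,27,30,31} = 0⊕0⊕1⊕1⊕0⊕1⊕0⊕0⊕1⊕0⊕1⊕0⊕0⊕1⊕1 = 1
p4 = XOR of data positions {5,6,7,12,13,14,15,20,21,22,23,28,29,30,31} = 0⊕0⊕1⊕1⊕1⊕1⊕0⊕1⊕0⊕0⊕1⊕1⊕1⊕1⊕1 = 0
p8 = XOR of data positions {9,10,11,12,13,14,15,24,25,26,27,28,29,30,31} = 1⊕1⊕0⊕1⊕1⊕1⊕0⊕1⊕0⊕0⊕0⊕1⊕1⊕1⊕1 = 0
p16 = XOR of data positions {17,18,19,20,21,22,23,24,25,26,27,28,29,30,31} = 1⊕0⊕1⊕1⊕0⊕0⊕1⊕1⊕0⊕0⊕0⊕1⊕1⊕1⊕1 = 1
Codeword b1..b31 = 0100001011011101101100110001111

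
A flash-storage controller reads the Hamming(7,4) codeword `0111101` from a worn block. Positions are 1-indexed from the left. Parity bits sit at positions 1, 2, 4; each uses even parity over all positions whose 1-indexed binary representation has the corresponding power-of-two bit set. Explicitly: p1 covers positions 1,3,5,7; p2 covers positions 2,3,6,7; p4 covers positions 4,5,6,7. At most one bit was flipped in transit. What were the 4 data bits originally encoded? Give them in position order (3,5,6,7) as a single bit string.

1100

s1: b1⊕b3⊕b5⊕b7 = 0⊕1⊕1⊕1 = 1
s2: b2⊕b3⊕b6⊕b7 = 1⊕1⊕0⊕1 = 1
s4: b4⊕b5⊕b6⊕b7 = 1⊕1⊕0⊕1 = 1
Syndrome (s4...s1) = 111 → position 7.
Flip bit 7: corrected codeword = 0111100
Data bits at positions 3,5,6,7: 1100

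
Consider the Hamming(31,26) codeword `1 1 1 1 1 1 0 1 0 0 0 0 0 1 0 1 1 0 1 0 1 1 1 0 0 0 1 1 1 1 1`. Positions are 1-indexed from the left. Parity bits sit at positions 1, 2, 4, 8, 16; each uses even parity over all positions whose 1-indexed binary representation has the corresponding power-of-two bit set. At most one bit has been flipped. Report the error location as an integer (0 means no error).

s1: b1⊕b3⊕b5⊕b7⊕b9⊕b11⊕b13⊕b15⊕b17⊕b19⊕b21⊕b23⊕b25⊕b27⊕b29⊕b31 = 1⊕1⊕1⊕0⊕0⊕0⊕0⊕0⊕1⊕1⊕1⊕1⊕0⊕1⊕1⊕1 = 0
s2: b2⊕b3⊕b6⊕b7⊕b10⊕b11⊕b14⊕b15⊕b18⊕b19⊕b22⊕b23⊕b26⊕b27⊕b30⊕b31 = 1⊕1⊕1⊕0⊕0⊕0⊕1⊕0⊕0⊕1⊕1⊕1⊕0⊕1⊕1⊕1 = 0
s4: b4⊕b5⊕b6⊕b7⊕b12⊕b13⊕b14⊕b15⊕b20⊕b21⊕b22⊕b23⊕b28⊕b29⊕b30⊕b31 = 1⊕1⊕1⊕0⊕0⊕0⊕1⊕0⊕0⊕1⊕1⊕1⊕1⊕1⊕1⊕1 = 1
s8: b8⊕b9⊕b10⊕b11⊕b12⊕b13⊕b14⊕b15⊕b24⊕b25⊕b26⊕b27⊕b28⊕b29⊕b30⊕b31 = 1⊕0⊕0⊕0⊕0⊕0⊕1⊕0⊕0⊕0⊕0⊕1⊕1⊕1⊕1⊕1 = 1
s16: b16⊕b17⊕b18⊕b19⊕b20⊕b21⊕b22⊕b23⊕b24⊕b25⊕b26⊕b27⊕b28⊕b29⊕b30⊕b31 = 1⊕1⊕0⊕1⊕0⊕1⊕1⊕1⊕0⊕0⊕0⊕1⊕1⊕1⊕1⊕1 = 1
Syndrome (s16...s1) = 11100 → position 28.

28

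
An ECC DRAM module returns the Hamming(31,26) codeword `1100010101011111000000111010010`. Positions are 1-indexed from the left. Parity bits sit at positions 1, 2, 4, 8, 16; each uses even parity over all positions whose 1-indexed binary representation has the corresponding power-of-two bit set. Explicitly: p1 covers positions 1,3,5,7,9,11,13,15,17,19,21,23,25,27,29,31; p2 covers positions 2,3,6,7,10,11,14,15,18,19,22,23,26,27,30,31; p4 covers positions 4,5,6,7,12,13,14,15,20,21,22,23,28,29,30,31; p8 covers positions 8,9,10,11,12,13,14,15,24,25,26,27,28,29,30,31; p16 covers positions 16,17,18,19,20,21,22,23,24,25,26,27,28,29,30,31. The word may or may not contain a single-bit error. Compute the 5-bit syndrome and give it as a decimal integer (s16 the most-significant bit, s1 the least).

4

s1: b1⊕b3⊕b5⊕b7⊕b9⊕b11⊕b13⊕b15⊕b17⊕b19⊕b21⊕b23⊕b25⊕b27⊕b29⊕b31 = 1⊕0⊕0⊕0⊕0⊕0⊕1⊕1⊕0⊕0⊕0⊕1⊕1⊕1⊕0⊕0 = 0
s2: b2⊕b3⊕b6⊕b7⊕b10⊕b11⊕b14⊕b15⊕b18⊕b19⊕b22⊕b23⊕b26⊕b27⊕b30⊕b31 = 1⊕0⊕1⊕0⊕1⊕0⊕1⊕1⊕0⊕0⊕0⊕1⊕0⊕1⊕1⊕0 = 0
s4: b4⊕b5⊕b6⊕b7⊕b12⊕b13⊕b14⊕b15⊕b20⊕b21⊕b22⊕b23⊕b28⊕b29⊕b30⊕b31 = 0⊕0⊕1⊕0⊕1⊕1⊕1⊕1⊕0⊕0⊕0⊕1⊕0⊕0⊕1⊕0 = 1
s8: b8⊕b9⊕b10⊕b11⊕b12⊕b13⊕b14⊕b15⊕b24⊕b25⊕b26⊕b27⊕b28⊕b29⊕b30⊕b31 = 1⊕0⊕1⊕0⊕1⊕1⊕1⊕1⊕1⊕1⊕0⊕1⊕0⊕0⊕1⊕0 = 0
s16: b16⊕b17⊕b18⊕b19⊕b20⊕b21⊕b22⊕b23⊕b24⊕b25⊕b26⊕b27⊕b28⊕b29⊕b30⊕b31 = 1⊕0⊕0⊕0⊕0⊕0⊕0⊕1⊕1⊕1⊕0⊕1⊕0⊕0⊕1⊕0 = 0
Syndrome (s16...s1) = 00100 → position 4.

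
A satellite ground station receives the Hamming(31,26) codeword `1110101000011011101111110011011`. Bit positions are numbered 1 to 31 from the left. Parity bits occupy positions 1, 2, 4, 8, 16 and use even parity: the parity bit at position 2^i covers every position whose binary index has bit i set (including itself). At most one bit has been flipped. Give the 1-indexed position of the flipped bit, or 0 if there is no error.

s1: b1⊕b3⊕b5⊕b7⊕b9⊕b11⊕b13⊕b15⊕b17⊕b19⊕b21⊕b23⊕b25⊕b27⊕b29⊕b31 = 1⊕1⊕1⊕1⊕0⊕0⊕1⊕1⊕1⊕1⊕1⊕1⊕0⊕1⊕0⊕1 = 0
s2: b2⊕b3⊕b6⊕b7⊕b10⊕b11⊕b14⊕b15⊕b18⊕b19⊕b22⊕b23⊕b26⊕b27⊕b30⊕b31 = 1⊕1⊕0⊕1⊕0⊕0⊕0⊕1⊕0⊕1⊕1⊕1⊕0⊕1⊕1⊕1 = 0
s4: b4⊕b5⊕b6⊕b7⊕b12⊕b13⊕b14⊕b15⊕b20⊕b21⊕b22⊕b23⊕b28⊕b29⊕b30⊕b31 = 0⊕1⊕0⊕1⊕1⊕1⊕0⊕1⊕1⊕1⊕1⊕1⊕1⊕0⊕1⊕1 = 0
s8: b8⊕b9⊕b10⊕b11⊕b12⊕b13⊕b14⊕b15⊕b24⊕b25⊕b26⊕b27⊕b28⊕b29⊕b30⊕b31 = 0⊕0⊕0⊕0⊕1⊕1⊕0⊕1⊕1⊕0⊕0⊕1⊕1⊕0⊕1⊕1 = 0
s16: b16⊕b17⊕b18⊕b19⊕b20⊕b21⊕b22⊕b23⊕b24⊕b25⊕b26⊕b27⊕b28⊕b29⊕b30⊕b31 = 1⊕1⊕0⊕1⊕1⊕1⊕1⊕1⊕1⊕0⊕0⊕1⊕1⊕0⊕1⊕1 = 0
Syndrome (s16...s1) = 00000 → position 0 (no error).

0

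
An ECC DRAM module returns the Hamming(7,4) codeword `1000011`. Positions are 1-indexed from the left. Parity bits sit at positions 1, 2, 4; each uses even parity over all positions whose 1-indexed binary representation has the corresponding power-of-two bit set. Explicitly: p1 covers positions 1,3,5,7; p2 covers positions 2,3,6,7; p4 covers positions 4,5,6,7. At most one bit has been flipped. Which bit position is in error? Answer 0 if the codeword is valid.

s1: b1⊕b3⊕b5⊕b7 = 1⊕0⊕0⊕1 = 0
s2: b2⊕b3⊕b6⊕b7 = 0⊕0⊕1⊕1 = 0
s4: b4⊕b5⊕b6⊕b7 = 0⊕0⊕1⊕1 = 0
Syndrome (s4...s1) = 000 → position 0 (no error).

0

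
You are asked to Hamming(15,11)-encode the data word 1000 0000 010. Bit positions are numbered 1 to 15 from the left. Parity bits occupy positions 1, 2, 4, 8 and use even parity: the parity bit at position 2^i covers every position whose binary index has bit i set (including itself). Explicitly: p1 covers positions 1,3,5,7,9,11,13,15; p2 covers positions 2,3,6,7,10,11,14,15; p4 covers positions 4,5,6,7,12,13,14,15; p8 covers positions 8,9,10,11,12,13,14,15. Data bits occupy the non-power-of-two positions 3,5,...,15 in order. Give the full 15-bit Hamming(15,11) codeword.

101100010000010

Place data bits at non-power-of-two positions: b3=1, b5=0, b6=0, b7=0, b9=0, b10=0, b11=0, b12=0, b13=0, b14=1, b15=0.
p1 = XOR of data positions {3,5,7,9,11,13,15} = 1⊕0⊕0⊕0⊕0⊕0⊕0 = 1
p2 = XOR of data positions {3,6,7,10,11,14,15} = 1⊕0⊕0⊕0⊕0⊕1⊕0 = 0
p4 = XOR of data positions {5,6,7,12,13,14,15} = 0⊕0⊕0⊕0⊕0⊕1⊕0 = 1
p8 = XOR of data positions {9,10,11,12,13,14,15} = 0⊕0⊕0⊕0⊕0⊕1⊕0 = 1
Codeword b1..b15 = 101100010000010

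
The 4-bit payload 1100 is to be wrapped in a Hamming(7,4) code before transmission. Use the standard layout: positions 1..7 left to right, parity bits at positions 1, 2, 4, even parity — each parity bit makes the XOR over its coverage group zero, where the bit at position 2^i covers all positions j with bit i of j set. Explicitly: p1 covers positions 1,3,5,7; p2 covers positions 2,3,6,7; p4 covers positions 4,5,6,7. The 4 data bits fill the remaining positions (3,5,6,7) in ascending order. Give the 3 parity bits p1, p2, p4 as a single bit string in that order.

011

Place data bits at non-power-of-two positions: b3=1, b5=1, b6=0, b7=0.
p1 = XOR of data positions {3,5,7} = 1⊕1⊕0 = 0
p2 = XOR of data positions {3,6,7} = 1⊕0⊕0 = 1
p4 = XOR of data positions {5,6,7} = 1⊕0⊕0 = 1
Parity bits p1,p2,p4 = 011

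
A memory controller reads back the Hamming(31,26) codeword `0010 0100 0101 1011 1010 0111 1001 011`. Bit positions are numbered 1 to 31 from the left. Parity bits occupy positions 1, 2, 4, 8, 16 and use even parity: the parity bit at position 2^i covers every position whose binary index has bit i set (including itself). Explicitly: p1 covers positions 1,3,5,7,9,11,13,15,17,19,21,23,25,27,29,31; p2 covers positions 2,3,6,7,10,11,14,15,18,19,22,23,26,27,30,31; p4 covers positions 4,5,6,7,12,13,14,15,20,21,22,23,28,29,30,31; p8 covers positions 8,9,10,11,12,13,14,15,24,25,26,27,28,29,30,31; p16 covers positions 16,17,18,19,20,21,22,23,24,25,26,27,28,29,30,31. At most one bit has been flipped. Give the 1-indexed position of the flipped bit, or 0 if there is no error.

s1: b1⊕b3⊕b5⊕b7⊕b9⊕b11⊕b13⊕b15⊕b17⊕b19⊕b21⊕b23⊕b25⊕b27⊕b29⊕b31 = 0⊕1⊕0⊕0⊕0⊕0⊕1⊕1⊕1⊕1⊕0⊕1⊕1⊕0⊕0⊕1 = 0
s2: b2⊕b3⊕b6⊕b7⊕b10⊕b11⊕b14⊕b15⊕b18⊕b19⊕b22⊕b23⊕b26⊕b27⊕b30⊕b31 = 0⊕1⊕1⊕0⊕1⊕0⊕0⊕1⊕0⊕1⊕1⊕1⊕0⊕0⊕1⊕1 = 1
s4: b4⊕b5⊕b6⊕b7⊕b12⊕b13⊕b14⊕b15⊕b20⊕b21⊕b22⊕b23⊕b28⊕b29⊕b30⊕b31 = 0⊕0⊕1⊕0⊕1⊕1⊕0⊕1⊕0⊕0⊕1⊕1⊕1⊕0⊕1⊕1 = 1
s8: b8⊕b9⊕b10⊕b11⊕b12⊕b13⊕b14⊕b15⊕b24⊕b25⊕b26⊕b27⊕b28⊕b29⊕b30⊕b31 = 0⊕0⊕1⊕0⊕1⊕1⊕0⊕1⊕1⊕1⊕0⊕0⊕1⊕0⊕1⊕1 = 1
s16: b16⊕b17⊕b18⊕b19⊕b20⊕b21⊕b22⊕b23⊕b24⊕b25⊕b26⊕b27⊕b28⊕b29⊕b30⊕b31 = 1⊕1⊕0⊕1⊕0⊕0⊕1⊕1⊕1⊕1⊕0⊕0⊕1⊕0⊕1⊕1 = 0
Syndrome (s16...s1) = 01110 → position 14.

14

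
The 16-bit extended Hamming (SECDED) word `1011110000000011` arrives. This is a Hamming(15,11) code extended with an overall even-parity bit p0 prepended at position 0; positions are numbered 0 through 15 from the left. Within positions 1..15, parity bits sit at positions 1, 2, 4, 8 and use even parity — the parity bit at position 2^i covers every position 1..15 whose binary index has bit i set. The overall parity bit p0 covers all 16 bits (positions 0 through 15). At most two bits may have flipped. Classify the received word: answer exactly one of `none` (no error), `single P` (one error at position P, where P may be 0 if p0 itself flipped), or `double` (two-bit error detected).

single 1

s1: b1⊕b3⊕b5⊕b7⊕b9⊕b11⊕b13⊕b15 = 0⊕1⊕1⊕0⊕0⊕0⊕0⊕1 = 1
s2: b2⊕b3⊕b6⊕b7⊕b10⊕b11⊕b14⊕b15 = 1⊕1⊕0⊕0⊕0⊕0⊕1⊕1 = 0
s4: b4⊕b5⊕b6⊕b7⊕b12⊕b13⊕b14⊕b15 = 1⊕1⊕0⊕0⊕0⊕0⊕1⊕1 = 0
s8: b8⊕b9⊕b10⊕b11⊕b12⊕b13⊕b14⊕b15 = 0⊕0⊕0⊕0⊕0⊕0⊕1⊕1 = 0
Syndrome (s8...s1) = 0001 → position 1.
Overall parity (XOR of all 16 bits, including p0): 1⊕0⊕1⊕1⊕1⊕1⊕0⊕0⊕0⊕0⊕0⊕0⊕0⊕0⊕1⊕1 = 1
Overall=1, syndrome position=1 → single-bit error at position 1.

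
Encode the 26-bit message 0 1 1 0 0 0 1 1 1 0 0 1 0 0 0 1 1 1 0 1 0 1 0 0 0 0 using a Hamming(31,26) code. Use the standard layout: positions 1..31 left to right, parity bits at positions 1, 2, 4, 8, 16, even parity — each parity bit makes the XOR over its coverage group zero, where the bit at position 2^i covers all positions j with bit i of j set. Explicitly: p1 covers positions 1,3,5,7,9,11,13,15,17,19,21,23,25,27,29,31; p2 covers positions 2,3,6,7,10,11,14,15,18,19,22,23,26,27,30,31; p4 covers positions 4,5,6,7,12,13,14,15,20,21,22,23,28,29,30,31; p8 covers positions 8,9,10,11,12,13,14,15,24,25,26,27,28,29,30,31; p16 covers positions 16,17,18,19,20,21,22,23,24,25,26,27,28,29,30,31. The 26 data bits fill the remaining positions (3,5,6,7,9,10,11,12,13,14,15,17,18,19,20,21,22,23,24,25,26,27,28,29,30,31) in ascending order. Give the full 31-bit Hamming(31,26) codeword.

Place data bits at non-power-of-two positions: b3=0, b5=1, b6=1, b7=0, b9=0, b10=0, b11=1, b12=1, b13=1, b14=0, b15=0, b17=1, b18=0, b19=0, b20=0, b21=1, b22=1, b23=1, b24=0, b25=1, b26=0, b27=1, b28=0, b29=0, b30=0, b31=0.
p1 = XOR of data positions {3,5,7,9,11,13,15,17,19,21,23,25,27,29,31} = 0⊕1⊕0⊕0⊕1⊕1⊕0⊕1⊕0⊕1⊕1⊕1⊕1⊕0⊕0 = 0
p2 = XOR of data positions {3,6,7,10,11,14,15,18,19,22,23,26,27,30,31} = 0⊕1⊕0⊕0⊕1⊕0⊕0⊕0⊕0⊕1⊕1⊕0⊕1⊕0⊕0 = 1
p4 = XOR of data positions {5,6,7,12,13,14,15,20,21,22,23,28,29,30,31} = 1⊕1⊕0⊕1⊕1⊕0⊕0⊕0⊕1⊕1⊕1⊕0⊕0⊕0⊕0 = 1
p8 = XOR of data positions {9,10,11,12,13,14,15,24,25,26,27,28,29,30,31} = 0⊕0⊕1⊕1⊕1⊕0⊕0⊕0⊕1⊕0⊕1⊕0⊕0⊕0⊕0 = 1
p16 = XOR of data positions {17,18,19,20,21,22,23,24,25,26,27,28,29,30,31} = 1⊕0⊕0⊕0⊕1⊕1⊕1⊕0⊕1⊕0⊕1⊕0⊕0⊕0⊕0 = 0
Codeword b1..b31 = 0101110100111000100011101010000

0101110100111000100011101010000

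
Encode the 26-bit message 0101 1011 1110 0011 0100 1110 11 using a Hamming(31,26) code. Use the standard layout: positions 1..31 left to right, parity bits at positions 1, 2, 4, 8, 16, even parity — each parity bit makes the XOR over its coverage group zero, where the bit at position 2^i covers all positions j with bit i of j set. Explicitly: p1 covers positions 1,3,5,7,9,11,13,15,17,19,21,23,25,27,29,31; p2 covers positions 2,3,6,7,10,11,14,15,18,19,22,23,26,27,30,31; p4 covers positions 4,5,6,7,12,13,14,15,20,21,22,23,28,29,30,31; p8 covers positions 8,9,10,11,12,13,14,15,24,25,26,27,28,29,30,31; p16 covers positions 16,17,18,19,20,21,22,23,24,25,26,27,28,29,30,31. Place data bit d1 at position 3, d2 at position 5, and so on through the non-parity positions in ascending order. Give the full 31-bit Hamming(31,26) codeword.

0100101110111110000110100111011

Place data bits at non-power-of-two positions: b3=0, b5=1, b6=0, b7=1, b9=1, b10=0, b11=1, b12=1, b13=1, b14=1, b15=1, b17=0, b18=0, b19=0, b20=1, b21=1, b22=0, b23=1, b24=0, b25=0, b26=1, b27=1, b28=1, b29=0, b30=1, b31=1.
p1 = XOR of data positions {3,5,7,9,11,13,15,17,19,21,23,25,27,29,31} = 0⊕1⊕1⊕1⊕1⊕1⊕1⊕0⊕0⊕1⊕1⊕0⊕1⊕0⊕1 = 0
p2 = XOR of data positions {3,6,7,10,11,14,15,18,19,22,23,26,27,30,31} = 0⊕0⊕1⊕0⊕1⊕1⊕1⊕0⊕0⊕0⊕1⊕1⊕1⊕1⊕1 = 1
p4 = XOR of data positions {5,6,7,12,13,14,15,20,21,22,23,28,29,30,31} = 1⊕0⊕1⊕1⊕1⊕1⊕1⊕1⊕1⊕0⊕1⊕1⊕0⊕1⊕1 = 0
p8 = XOR of data positions {9,10,11,12,13,14,15,24,25,26,27,28,29,30,31} = 1⊕0⊕1⊕1⊕1⊕1⊕1⊕0⊕0⊕1⊕1⊕1⊕0⊕1⊕1 = 1
p16 = XOR of data positions {17,18,19,20,21,22,23,24,25,26,27,28,29,30,31} = 0⊕0⊕0⊕1⊕1⊕0⊕1⊕0⊕0⊕1⊕1⊕1⊕0⊕1⊕1 = 0
Codeword b1..b31 = 0100101110111110000110100111011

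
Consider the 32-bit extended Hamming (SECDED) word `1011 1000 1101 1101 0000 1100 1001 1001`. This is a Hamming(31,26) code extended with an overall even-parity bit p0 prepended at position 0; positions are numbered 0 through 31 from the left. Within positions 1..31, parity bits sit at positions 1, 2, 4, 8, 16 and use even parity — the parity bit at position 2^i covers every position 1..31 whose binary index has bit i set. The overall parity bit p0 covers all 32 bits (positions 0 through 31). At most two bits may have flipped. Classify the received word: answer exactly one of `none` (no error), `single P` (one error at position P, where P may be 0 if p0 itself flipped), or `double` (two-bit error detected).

s1: b1⊕b3⊕b5⊕b7⊕b9⊕b11⊕b13⊕b15⊕b17⊕b19⊕b21⊕b23⊕b25⊕b27⊕b29⊕b31 = 0⊕1⊕0⊕0⊕1⊕1⊕1⊕1⊕0⊕0⊕1⊕0⊕0⊕1⊕0⊕1 = 0
s2: b2⊕b3⊕b6⊕b7⊕b10⊕b11⊕b14⊕b15⊕b18⊕b19⊕b22⊕b23⊕b26⊕b27⊕b30⊕b31 = 1⊕1⊕0⊕0⊕0⊕1⊕0⊕1⊕0⊕0⊕0⊕0⊕0⊕1⊕0⊕1 = 0
s4: b4⊕b5⊕b6⊕b7⊕b12⊕b13⊕b14⊕b15⊕b20⊕b21⊕b22⊕b23⊕b28⊕b29⊕b30⊕b31 = 1⊕0⊕0⊕0⊕1⊕1⊕0⊕1⊕1⊕1⊕0⊕0⊕1⊕0⊕0⊕1 = 0
s8: b8⊕b9⊕b10⊕b11⊕b12⊕b13⊕b14⊕b15⊕b24⊕b25⊕b26⊕b27⊕b28⊕b29⊕b30⊕b31 = 1⊕1⊕0⊕1⊕1⊕1⊕0⊕1⊕1⊕0⊕0⊕1⊕1⊕0⊕0⊕1 = 0
s16: b16⊕b17⊕b18⊕b19⊕b20⊕b21⊕b22⊕b23⊕b24⊕b25⊕b26⊕b27⊕b28⊕b29⊕b30⊕b31 = 0⊕0⊕0⊕0⊕1⊕1⊕0⊕0⊕1⊕0⊕0⊕1⊕1⊕0⊕0⊕1 = 0
Syndrome (s16...s1) = 00000 → position 0 (no error).
Overall parity (XOR of all 32 bits, including p0): 1⊕0⊕1⊕1⊕1⊕0⊕0⊕0⊕1⊕1⊕0⊕1⊕1⊕1⊕0⊕1⊕0⊕0⊕0⊕0⊕1⊕1⊕0⊕0⊕1⊕0⊕0⊕1⊕1⊕0⊕0⊕1 = 0
Overall=0, syndrome position=0 → no error.

none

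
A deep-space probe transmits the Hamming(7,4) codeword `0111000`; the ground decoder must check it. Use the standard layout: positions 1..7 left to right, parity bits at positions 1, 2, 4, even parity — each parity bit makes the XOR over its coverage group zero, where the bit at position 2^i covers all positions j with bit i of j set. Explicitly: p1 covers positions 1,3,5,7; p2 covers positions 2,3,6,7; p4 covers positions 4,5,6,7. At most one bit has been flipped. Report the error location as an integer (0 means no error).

s1: b1⊕b3⊕b5⊕b7 = 0⊕1⊕0⊕0 = 1
s2: b2⊕b3⊕b6⊕b7 = 1⊕1⊕0⊕0 = 0
s4: b4⊕b5⊕b6⊕b7 = 1⊕0⊕0⊕0 = 1
Syndrome (s4...s1) = 101 → position 5.

5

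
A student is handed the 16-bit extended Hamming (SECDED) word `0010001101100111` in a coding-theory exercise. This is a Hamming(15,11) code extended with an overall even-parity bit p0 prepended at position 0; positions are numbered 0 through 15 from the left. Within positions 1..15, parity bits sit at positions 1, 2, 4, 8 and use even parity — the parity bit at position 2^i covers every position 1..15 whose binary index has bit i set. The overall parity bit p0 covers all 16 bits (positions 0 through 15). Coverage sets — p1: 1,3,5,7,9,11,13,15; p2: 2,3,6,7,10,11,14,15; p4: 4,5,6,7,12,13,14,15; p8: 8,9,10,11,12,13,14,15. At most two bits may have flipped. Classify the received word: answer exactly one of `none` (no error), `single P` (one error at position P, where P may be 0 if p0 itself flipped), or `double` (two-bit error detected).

double

s1: b1⊕b3⊕b5⊕b7⊕b9⊕b11⊕b13⊕b15 = 0⊕0⊕0⊕1⊕1⊕0⊕1⊕1 = 0
s2: b2⊕b3⊕b6⊕b7⊕b10⊕b11⊕b14⊕b15 = 1⊕0⊕1⊕1⊕1⊕0⊕1⊕1 = 0
s4: b4⊕b5⊕b6⊕b7⊕b12⊕b13⊕b14⊕b15 = 0⊕0⊕1⊕1⊕0⊕1⊕1⊕1 = 1
s8: b8⊕b9⊕b10⊕b11⊕b12⊕b13⊕b14⊕b15 = 0⊕1⊕1⊕0⊕0⊕1⊕1⊕1 = 1
Syndrome (s8...s1) = 1100 → position 12.
Overall parity (XOR of all 16 bits, including p0): 0⊕0⊕1⊕0⊕0⊕0⊕1⊕1⊕0⊕1⊕1⊕0⊕0⊕1⊕1⊕1 = 0
Overall=0, syndrome position=12 → double-bit error detected (uncorrectable).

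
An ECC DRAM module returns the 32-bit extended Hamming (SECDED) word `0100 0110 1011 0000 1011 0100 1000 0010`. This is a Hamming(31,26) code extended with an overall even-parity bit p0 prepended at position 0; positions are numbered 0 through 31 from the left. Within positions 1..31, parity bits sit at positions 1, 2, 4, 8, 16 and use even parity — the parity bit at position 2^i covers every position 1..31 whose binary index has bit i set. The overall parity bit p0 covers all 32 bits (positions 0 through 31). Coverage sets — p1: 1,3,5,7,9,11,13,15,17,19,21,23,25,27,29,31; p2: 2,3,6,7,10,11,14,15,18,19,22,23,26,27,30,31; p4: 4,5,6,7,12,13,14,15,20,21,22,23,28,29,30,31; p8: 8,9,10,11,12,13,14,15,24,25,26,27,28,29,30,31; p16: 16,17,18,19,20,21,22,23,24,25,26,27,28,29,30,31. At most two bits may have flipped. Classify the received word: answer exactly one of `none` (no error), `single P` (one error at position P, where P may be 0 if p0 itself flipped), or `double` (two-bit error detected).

s1: b1⊕b3⊕b5⊕b7⊕b9⊕b11⊕b13⊕b15⊕b17⊕b19⊕b21⊕b23⊕b25⊕b27⊕b29⊕b31 = 1⊕0⊕1⊕0⊕0⊕1⊕0⊕0⊕0⊕1⊕1⊕0⊕0⊕0⊕0⊕0 = 1
s2: b2⊕b3⊕b6⊕b7⊕b10⊕b11⊕b14⊕b15⊕b18⊕b19⊕b22⊕b23⊕b26⊕b27⊕b30⊕b31 = 0⊕0⊕1⊕0⊕1⊕1⊕0⊕0⊕1⊕1⊕0⊕0⊕0⊕0⊕1⊕0 = 0
s4: b4⊕b5⊕b6⊕b7⊕b12⊕b13⊕b14⊕b15⊕b20⊕b21⊕b22⊕b23⊕b28⊕b29⊕b30⊕b31 = 0⊕1⊕1⊕0⊕0⊕0⊕0⊕0⊕0⊕1⊕0⊕0⊕0⊕0⊕1⊕0 = 0
s8: b8⊕b9⊕b10⊕b11⊕b12⊕b13⊕b14⊕b15⊕b24⊕b25⊕b26⊕b27⊕b28⊕b29⊕b30⊕b31 = 1⊕0⊕1⊕1⊕0⊕0⊕0⊕0⊕1⊕0⊕0⊕0⊕0⊕0⊕1⊕0 = 1
s16: b16⊕b17⊕b18⊕b19⊕b20⊕b21⊕b22⊕b23⊕b24⊕b25⊕b26⊕b27⊕b28⊕b29⊕b30⊕b31 = 1⊕0⊕1⊕1⊕0⊕1⊕0⊕0⊕1⊕0⊕0⊕0⊕0⊕0⊕1⊕0 = 0
Syndrome (s16...s1) = 01001 → position 9.
Overall parity (XOR of all 32 bits, including p0): 0⊕1⊕0⊕0⊕0⊕1⊕1⊕0⊕1⊕0⊕1⊕1⊕0⊕0⊕0⊕0⊕1⊕0⊕1⊕1⊕0⊕1⊕0⊕0⊕1⊕0⊕0⊕0⊕0⊕0⊕1⊕0 = 0
Overall=0, syndrome position=9 → double-bit error detected (uncorrectable).

double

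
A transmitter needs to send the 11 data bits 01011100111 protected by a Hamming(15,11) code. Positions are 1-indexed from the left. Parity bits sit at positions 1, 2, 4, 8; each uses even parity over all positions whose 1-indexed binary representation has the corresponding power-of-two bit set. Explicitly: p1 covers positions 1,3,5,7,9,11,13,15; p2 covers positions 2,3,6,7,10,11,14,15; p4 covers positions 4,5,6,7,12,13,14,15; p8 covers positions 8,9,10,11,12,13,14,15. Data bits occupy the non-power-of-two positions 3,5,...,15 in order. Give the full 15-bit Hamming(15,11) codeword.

Place data bits at non-power-of-two positions: b3=0, b5=1, b6=0, b7=1, b9=1, b10=1, b11=0, b12=0, b13=1, b14=1, b15=1.
p1 = XOR of data positions {3,5,7,9,11,13,15} = 0⊕1⊕1⊕1⊕0⊕1⊕1 = 1
p2 = XOR of data positions {3,6,7,10,11,14,15} = 0⊕0⊕1⊕1⊕0⊕1⊕1 = 0
p4 = XOR of data positions {5,6,7,12,13,14,15} = 1⊕0⊕1⊕0⊕1⊕1⊕1 = 1
p8 = XOR of data positions {9,10,11,12,13,14,15} = 1⊕1⊕0⊕0⊕1⊕1⊕1 = 1
Codeword b1..b15 = 100110111100111

100110111100111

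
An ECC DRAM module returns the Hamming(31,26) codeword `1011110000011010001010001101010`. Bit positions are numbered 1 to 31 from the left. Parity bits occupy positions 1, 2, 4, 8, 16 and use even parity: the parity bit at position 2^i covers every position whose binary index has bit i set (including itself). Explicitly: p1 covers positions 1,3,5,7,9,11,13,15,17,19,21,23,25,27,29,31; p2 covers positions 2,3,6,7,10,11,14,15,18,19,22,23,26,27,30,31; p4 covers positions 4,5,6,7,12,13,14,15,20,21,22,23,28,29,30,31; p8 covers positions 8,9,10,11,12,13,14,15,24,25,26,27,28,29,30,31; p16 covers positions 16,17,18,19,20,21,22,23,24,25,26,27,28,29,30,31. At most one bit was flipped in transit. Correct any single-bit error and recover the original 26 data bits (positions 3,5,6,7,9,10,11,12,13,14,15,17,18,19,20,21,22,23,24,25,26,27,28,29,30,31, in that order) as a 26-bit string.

s1: b1⊕b3⊕b5⊕b7⊕b9⊕b11⊕b13⊕b15⊕b17⊕b19⊕b21⊕b23⊕b25⊕b27⊕b29⊕b31 = 1⊕1⊕1⊕0⊕0⊕0⊕1⊕1⊕0⊕1⊕1⊕0⊕1⊕0⊕0⊕0 = 0
s2: b2⊕b3⊕b6⊕b7⊕b10⊕b11⊕b14⊕b15⊕b18⊕b19⊕b22⊕b23⊕b26⊕b27⊕b30⊕b31 = 0⊕1⊕1⊕0⊕0⊕0⊕0⊕1⊕0⊕1⊕0⊕0⊕1⊕0⊕1⊕0 = 0
s4: b4⊕b5⊕b6⊕b7⊕b12⊕b13⊕b14⊕b15⊕b20⊕b21⊕b22⊕b23⊕b28⊕b29⊕b30⊕b31 = 1⊕1⊕1⊕0⊕1⊕1⊕0⊕1⊕0⊕1⊕0⊕0⊕1⊕0⊕1⊕0 = 1
s8: b8⊕b9⊕b10⊕b11⊕b12⊕b13⊕b14⊕b15⊕b24⊕b25⊕b26⊕b27⊕b28⊕b29⊕b30⊕b31 = 0⊕0⊕0⊕0⊕1⊕1⊕0⊕1⊕0⊕1⊕1⊕0⊕1⊕0⊕1⊕0 = 1
s16: b16⊕b17⊕b18⊕b19⊕b20⊕b21⊕b22⊕b23⊕b24⊕b25⊕b26⊕b27⊕b28⊕b29⊕b30⊕b31 = 0⊕0⊕0⊕1⊕0⊕1⊕0⊕0⊕0⊕1⊕1⊕0⊕1⊕0⊕1⊕0 = 0
Syndrome (s16...s1) = 01100 → position 12.
Flip bit 12: corrected codeword = 1011110000001010001010001101010
Data bits at positions 3,5,6,7,9,10,11,12,13,14,15,17,18,19,20,21,22,23,24,25,26,27,28,29,30,31: 11100000101001010001101010

11100000101001010001101010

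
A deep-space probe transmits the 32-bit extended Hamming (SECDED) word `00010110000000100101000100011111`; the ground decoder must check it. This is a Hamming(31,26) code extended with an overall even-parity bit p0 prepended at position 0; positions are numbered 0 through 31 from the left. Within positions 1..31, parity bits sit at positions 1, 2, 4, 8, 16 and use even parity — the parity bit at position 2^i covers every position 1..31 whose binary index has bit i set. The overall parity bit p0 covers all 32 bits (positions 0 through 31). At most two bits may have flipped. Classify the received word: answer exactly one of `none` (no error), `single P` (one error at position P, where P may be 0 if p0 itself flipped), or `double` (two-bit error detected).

none

s1: b1⊕b3⊕b5⊕b7⊕b9⊕b11⊕b13⊕b15⊕b17⊕b19⊕b21⊕b23⊕b25⊕b27⊕b29⊕b31 = 0⊕1⊕1⊕0⊕0⊕0⊕0⊕0⊕1⊕1⊕0⊕1⊕0⊕1⊕1⊕1 = 0
s2: b2⊕b3⊕b6⊕b7⊕b10⊕b11⊕b14⊕b15⊕b18⊕b19⊕b22⊕b23⊕b26⊕b27⊕b30⊕b31 = 0⊕1⊕1⊕0⊕0⊕0⊕1⊕0⊕0⊕1⊕0⊕1⊕0⊕1⊕1⊕1 = 0
s4: b4⊕b5⊕b6⊕b7⊕b12⊕b13⊕b14⊕b15⊕b20⊕b21⊕b22⊕b23⊕b28⊕b29⊕b30⊕b31 = 0⊕1⊕1⊕0⊕0⊕0⊕1⊕0⊕0⊕0⊕0⊕1⊕1⊕1⊕1⊕1 = 0
s8: b8⊕b9⊕b10⊕b11⊕b12⊕b13⊕b14⊕b15⊕b24⊕b25⊕b26⊕b27⊕b28⊕b29⊕b30⊕b31 = 0⊕0⊕0⊕0⊕0⊕0⊕1⊕0⊕0⊕0⊕0⊕1⊕1⊕1⊕1⊕1 = 0
s16: b16⊕b17⊕b18⊕b19⊕b20⊕b21⊕b22⊕b23⊕b24⊕b25⊕b26⊕b27⊕b28⊕b29⊕b30⊕b31 = 0⊕1⊕0⊕1⊕0⊕0⊕0⊕1⊕0⊕0⊕0⊕1⊕1⊕1⊕1⊕1 = 0
Syndrome (s16...s1) = 00000 → position 0 (no error).
Overall parity (XOR of all 32 bits, including p0): 0⊕0⊕0⊕1⊕0⊕1⊕1⊕0⊕0⊕0⊕0⊕0⊕0⊕0⊕1⊕0⊕0⊕1⊕0⊕1⊕0⊕0⊕0⊕1⊕0⊕0⊕0⊕1⊕1⊕1⊕1⊕1 = 0
Overall=0, syndrome position=0 → no error.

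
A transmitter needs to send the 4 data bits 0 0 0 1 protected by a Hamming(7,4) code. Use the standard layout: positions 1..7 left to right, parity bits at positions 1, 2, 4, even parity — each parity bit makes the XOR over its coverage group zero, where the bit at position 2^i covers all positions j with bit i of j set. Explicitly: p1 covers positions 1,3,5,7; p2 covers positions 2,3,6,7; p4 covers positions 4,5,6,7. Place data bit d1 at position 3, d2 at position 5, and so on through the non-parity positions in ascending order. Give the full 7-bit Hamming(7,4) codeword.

Place data bits at non-power-of-two positions: b3=0, b5=0, b6=0, b7=1.
p1 = XOR of data positions {3,5,7} = 0⊕0⊕1 = 1
p2 = XOR of data positions {3,6,7} = 0⊕0⊕1 = 1
p4 = XOR of data positions {5,6,7} = 0⊕0⊕1 = 1
Codeword b1..b7 = 1101001

1101001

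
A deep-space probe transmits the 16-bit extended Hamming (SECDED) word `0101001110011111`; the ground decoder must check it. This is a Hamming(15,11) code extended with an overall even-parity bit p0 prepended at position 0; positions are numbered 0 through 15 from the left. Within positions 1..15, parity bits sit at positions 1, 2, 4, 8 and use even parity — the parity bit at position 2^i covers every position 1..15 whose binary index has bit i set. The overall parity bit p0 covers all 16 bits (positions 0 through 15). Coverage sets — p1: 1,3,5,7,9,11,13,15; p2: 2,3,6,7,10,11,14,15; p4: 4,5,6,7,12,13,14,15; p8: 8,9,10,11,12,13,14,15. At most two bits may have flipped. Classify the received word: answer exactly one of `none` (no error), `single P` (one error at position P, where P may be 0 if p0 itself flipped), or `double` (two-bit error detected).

none

s1: b1⊕b3⊕b5⊕b7⊕b9⊕b11⊕b13⊕b15 = 1⊕1⊕0⊕1⊕0⊕1⊕1⊕1 = 0
s2: b2⊕b3⊕b6⊕b7⊕b10⊕b11⊕b14⊕b15 = 0⊕1⊕1⊕1⊕0⊕1⊕1⊕1 = 0
s4: b4⊕b5⊕b6⊕b7⊕b12⊕b13⊕b14⊕b15 = 0⊕0⊕1⊕1⊕1⊕1⊕1⊕1 = 0
s8: b8⊕b9⊕b10⊕b11⊕b12⊕b13⊕b14⊕b15 = 1⊕0⊕0⊕1⊕1⊕1⊕1⊕1 = 0
Syndrome (s8...s1) = 0000 → position 0 (no error).
Overall parity (XOR of all 16 bits, including p0): 0⊕1⊕0⊕1⊕0⊕0⊕1⊕1⊕1⊕0⊕0⊕1⊕1⊕1⊕1⊕1 = 0
Overall=0, syndrome position=0 → no error.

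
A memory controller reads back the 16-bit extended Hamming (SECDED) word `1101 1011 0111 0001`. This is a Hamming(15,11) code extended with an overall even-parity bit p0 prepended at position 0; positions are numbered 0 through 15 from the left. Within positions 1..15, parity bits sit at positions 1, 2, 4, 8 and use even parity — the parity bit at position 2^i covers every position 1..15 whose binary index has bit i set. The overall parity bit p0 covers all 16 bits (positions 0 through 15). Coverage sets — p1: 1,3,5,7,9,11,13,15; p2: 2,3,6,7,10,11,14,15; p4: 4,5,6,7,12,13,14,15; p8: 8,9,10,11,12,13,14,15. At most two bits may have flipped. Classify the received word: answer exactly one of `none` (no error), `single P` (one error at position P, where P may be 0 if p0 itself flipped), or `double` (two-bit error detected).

s1: b1⊕b3⊕b5⊕b7⊕b9⊕b11⊕b13⊕b15 = 1⊕1⊕0⊕1⊕1⊕1⊕0⊕1 = 0
s2: b2⊕b3⊕b6⊕b7⊕b10⊕b11⊕b14⊕b15 = 0⊕1⊕1⊕1⊕1⊕1⊕0⊕1 = 0
s4: b4⊕b5⊕b6⊕b7⊕b12⊕b13⊕b14⊕b15 = 1⊕0⊕1⊕1⊕0⊕0⊕0⊕1 = 0
s8: b8⊕b9⊕b10⊕b11⊕b12⊕b13⊕b14⊕b15 = 0⊕1⊕1⊕1⊕0⊕0⊕0⊕1 = 0
Syndrome (s8...s1) = 0000 → position 0 (no error).
Overall parity (XOR of all 16 bits, including p0): 1⊕1⊕0⊕1⊕1⊕0⊕1⊕1⊕0⊕1⊕1⊕1⊕0⊕0⊕0⊕1 = 0
Overall=0, syndrome position=0 → no error.

none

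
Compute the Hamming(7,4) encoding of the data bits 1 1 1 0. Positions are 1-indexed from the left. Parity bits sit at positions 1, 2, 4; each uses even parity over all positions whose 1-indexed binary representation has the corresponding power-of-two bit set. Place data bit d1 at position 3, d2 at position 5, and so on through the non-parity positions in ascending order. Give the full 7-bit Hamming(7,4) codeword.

0010110

Place data bits at non-power-of-two positions: b3=1, b5=1, b6=1, b7=0.
p1 = XOR of data positions {3,5,7} = 1⊕1⊕0 = 0
p2 = XOR of data positions {3,6,7} = 1⊕1⊕0 = 0
p4 = XOR of data positions {5,6,7} = 1⊕1⊕0 = 0
Codeword b1..b7 = 0010110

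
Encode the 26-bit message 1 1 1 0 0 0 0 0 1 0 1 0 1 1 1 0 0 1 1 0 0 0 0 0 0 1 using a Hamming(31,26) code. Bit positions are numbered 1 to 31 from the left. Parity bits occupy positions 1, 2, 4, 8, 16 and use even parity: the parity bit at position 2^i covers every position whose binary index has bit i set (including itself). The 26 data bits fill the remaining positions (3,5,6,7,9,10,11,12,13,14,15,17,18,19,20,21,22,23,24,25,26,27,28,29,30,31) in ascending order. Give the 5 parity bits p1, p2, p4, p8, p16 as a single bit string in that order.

Place data bits at non-power-of-two positions: b3=1, b5=1, b6=1, b7=0, b9=0, b10=0, b11=0, b12=0, b13=1, b14=0, b15=1, b17=0, b18=1, b19=1, b20=1, b21=0, b22=0, b23=1, b24=1, b25=0, b26=0, b27=0, b28=0, b29=0, b30=0, b31=1.
p1 = XOR of data positions {3,5,7,9,11,13,15,17,19,21,23,25,27,29,31} = 1⊕1⊕0⊕0⊕0⊕1⊕1⊕0⊕1⊕0⊕1⊕0⊕0⊕0⊕1 = 1
p2 = XOR of data positions {3,6,7,10,11,14,15,18,19,22,23,26,27,30,31} = 1⊕1⊕0⊕0⊕0⊕0⊕1⊕1⊕1⊕0⊕1⊕0⊕0⊕0⊕1 = 1
p4 = XOR of data positions {5,6,7,12,13,14,15,20,21,22,23,28,29,30,31} = 1⊕1⊕0⊕0⊕1⊕0⊕1⊕1⊕0⊕0⊕1⊕0⊕0⊕0⊕1 = 1
p8 = XOR of data positions {9,10,11,12,13,14,15,24,25,26,27,28,29,30,31} = 0⊕0⊕0⊕0⊕1⊕0⊕1⊕1⊕0⊕0⊕0⊕0⊕0⊕0⊕1 = 0
p16 = XOR of data positions {17,18,19,20,21,22,23,24,25,26,27,28,29,30,31} = 0⊕1⊕1⊕1⊕0⊕0⊕1⊕1⊕0⊕0⊕0⊕0⊕0⊕0⊕1 = 0
Parity bits p1,p2,p4,p8,p16 = 11100

11100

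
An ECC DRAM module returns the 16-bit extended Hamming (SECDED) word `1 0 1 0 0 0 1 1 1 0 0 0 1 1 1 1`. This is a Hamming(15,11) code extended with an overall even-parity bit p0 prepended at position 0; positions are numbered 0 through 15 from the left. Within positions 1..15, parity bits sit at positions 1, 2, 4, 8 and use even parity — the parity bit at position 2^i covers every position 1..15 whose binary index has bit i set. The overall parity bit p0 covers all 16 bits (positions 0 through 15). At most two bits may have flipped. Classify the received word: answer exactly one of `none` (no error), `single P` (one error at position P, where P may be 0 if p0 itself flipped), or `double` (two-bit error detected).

single 11

s1: b1⊕b3⊕b5⊕b7⊕b9⊕b11⊕b13⊕b15 = 0⊕0⊕0⊕1⊕0⊕0⊕1⊕1 = 1
s2: b2⊕b3⊕b6⊕b7⊕b10⊕b11⊕b14⊕b15 = 1⊕0⊕1⊕1⊕0⊕0⊕1⊕1 = 1
s4: b4⊕b5⊕b6⊕b7⊕b12⊕b13⊕b14⊕b15 = 0⊕0⊕1⊕1⊕1⊕1⊕1⊕1 = 0
s8: b8⊕b9⊕b10⊕b11⊕b12⊕b13⊕b14⊕b15 = 1⊕0⊕0⊕0⊕1⊕1⊕1⊕1 = 1
Syndrome (s8...s1) = 1011 → position 11.
Overall parity (XOR of all 16 bits, including p0): 1⊕0⊕1⊕0⊕0⊕0⊕1⊕1⊕1⊕0⊕0⊕0⊕1⊕1⊕1⊕1 = 1
Overall=1, syndrome position=11 → single-bit error at position 11.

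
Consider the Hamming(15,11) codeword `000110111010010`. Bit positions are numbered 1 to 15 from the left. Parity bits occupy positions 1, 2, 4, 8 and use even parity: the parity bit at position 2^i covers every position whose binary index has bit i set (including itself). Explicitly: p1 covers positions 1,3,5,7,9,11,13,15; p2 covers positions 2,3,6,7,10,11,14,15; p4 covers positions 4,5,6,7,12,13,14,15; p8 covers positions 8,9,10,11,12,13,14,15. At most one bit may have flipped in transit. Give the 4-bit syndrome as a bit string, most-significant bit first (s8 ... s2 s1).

s1: b1⊕b3⊕b5⊕b7⊕b9⊕b11⊕b13⊕b15 = 0⊕0⊕1⊕1⊕1⊕1⊕0⊕0 = 0
s2: b2⊕b3⊕b6⊕b7⊕b10⊕b11⊕b14⊕b15 = 0⊕0⊕0⊕1⊕0⊕1⊕1⊕0 = 1
s4: b4⊕b5⊕b6⊕b7⊕b12⊕b13⊕b14⊕b15 = 1⊕1⊕0⊕1⊕0⊕0⊕1⊕0 = 0
s8: b8⊕b9⊕b10⊕b11⊕b12⊕b13⊕b14⊕b15 = 1⊕1⊕0⊕1⊕0⊕0⊕1⊕0 = 0
Syndrome (s8...s1) = 0010 → position 2.

0010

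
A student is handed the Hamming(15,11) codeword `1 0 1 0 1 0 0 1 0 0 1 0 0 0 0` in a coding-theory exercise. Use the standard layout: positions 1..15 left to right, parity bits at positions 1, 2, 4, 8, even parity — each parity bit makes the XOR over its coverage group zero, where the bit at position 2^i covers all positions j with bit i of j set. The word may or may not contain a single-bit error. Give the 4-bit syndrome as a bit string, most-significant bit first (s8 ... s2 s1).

0100

s1: b1⊕b3⊕b5⊕b7⊕b9⊕b11⊕b13⊕b15 = 1⊕1⊕1⊕0⊕0⊕1⊕0⊕0 = 0
s2: b2⊕b3⊕b6⊕b7⊕b10⊕b11⊕b14⊕b15 = 0⊕1⊕0⊕0⊕0⊕1⊕0⊕0 = 0
s4: b4⊕b5⊕b6⊕b7⊕b12⊕b13⊕b14⊕b15 = 0⊕1⊕0⊕0⊕0⊕0⊕0⊕0 = 1
s8: b8⊕b9⊕b10⊕b11⊕b12⊕b13⊕b14⊕b15 = 1⊕0⊕0⊕1⊕0⊕0⊕0⊕0 = 0
Syndrome (s8...s1) = 0100 → position 4.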